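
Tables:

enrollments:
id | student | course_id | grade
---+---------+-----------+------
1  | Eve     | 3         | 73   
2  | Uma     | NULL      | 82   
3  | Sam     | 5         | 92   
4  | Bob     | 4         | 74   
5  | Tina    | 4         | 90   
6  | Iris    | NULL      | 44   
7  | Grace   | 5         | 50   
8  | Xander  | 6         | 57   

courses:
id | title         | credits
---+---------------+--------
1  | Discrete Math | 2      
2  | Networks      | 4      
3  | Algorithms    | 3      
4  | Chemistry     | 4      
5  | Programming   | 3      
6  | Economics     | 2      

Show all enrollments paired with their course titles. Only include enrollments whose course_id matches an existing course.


INNER JOIN keeps only enrollments rows whose course_id matches an id in courses. Walk through each enrollment:
  - enrollment 1 (Eve): course_id=3 -> matches Algorithms
  - enrollment 2 (Uma): course_id=NULL, no match -> dropped
  - enrollment 3 (Sam): course_id=5 -> matches Programming
  - enrollment 4 (Bob): course_id=4 -> matches Chemistry
  - enrollment 5 (Tina): course_id=4 -> matches Chemistry
  - enrollment 6 (Iris): course_id=NULL, no match -> dropped
  - enrollment 7 (Grace): course_id=5 -> matches Programming
  - enrollment 8 (Xander): course_id=6 -> matches Economics
So 2 of 8 rows are dropped.

SQL:
SELECT a.student, b.title AS course
FROM enrollments a
INNER JOIN courses b ON a.course_id = b.id

Result:
student | course     
--------+------------
Eve     | Algorithms 
Sam     | Programming
Bob     | Chemistry  
Tina    | Chemistry  
Grace   | Programming
Xander  | Economics  


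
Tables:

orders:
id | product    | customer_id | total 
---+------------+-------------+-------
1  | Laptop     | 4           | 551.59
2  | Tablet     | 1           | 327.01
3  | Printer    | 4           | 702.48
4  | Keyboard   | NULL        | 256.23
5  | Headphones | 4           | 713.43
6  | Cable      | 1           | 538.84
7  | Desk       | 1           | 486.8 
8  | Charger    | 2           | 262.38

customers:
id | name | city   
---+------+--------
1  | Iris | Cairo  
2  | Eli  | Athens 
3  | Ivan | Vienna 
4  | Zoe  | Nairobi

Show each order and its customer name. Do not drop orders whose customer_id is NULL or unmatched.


LEFT JOIN keeps every row from orders (the left table); where customer_id has no match in customers, the customer columns become NULL. Walk through each order:
  - order 1 (Laptop): customer_id=4 -> matches Zoe
  - order 2 (Tablet): customer_id=1 -> matches Iris
  - order 3 (Printer): customer_id=4 -> matches Zoe
  - order 4 (Keyboard): customer_id=NULL, no match -> kept with NULL
  - order 5 (Headphones): customer_id=4 -> matches Zoe
  - order 6 (Cable): customer_id=1 -> matches Iris
  - order 7 (Desk): customer_id=1 -> matches Iris
  - order 8 (Charger): customer_id=2 -> matches Eli
All 8 rows appear; 1 has NULL customer.

SQL:
SELECT a.product, b.name AS customer
FROM orders a
LEFT JOIN customers b ON a.customer_id = b.id

Result:
product    | customer
-----------+---------
Laptop     | Zoe     
Tablet     | Iris    
Printer    | Zoe     
Keyboard   | NULL    
Headphones | Zoe     
Cable      | Iris    
Desk       | Iris    
Charger    | Eli     


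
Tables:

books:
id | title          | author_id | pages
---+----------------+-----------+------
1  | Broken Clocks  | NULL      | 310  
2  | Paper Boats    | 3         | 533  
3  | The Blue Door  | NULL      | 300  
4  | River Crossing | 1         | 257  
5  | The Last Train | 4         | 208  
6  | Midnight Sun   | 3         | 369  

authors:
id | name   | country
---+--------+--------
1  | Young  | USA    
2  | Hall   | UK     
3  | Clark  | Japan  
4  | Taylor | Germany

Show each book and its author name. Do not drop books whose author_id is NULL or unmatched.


LEFT JOIN keeps every row from books (the left table); where author_id has no match in authors, the author columns become NULL. Walk through each book:
  - book 1 (Broken Clocks): author_id=NULL, no match -> kept with NULL
  - book 2 (Paper Boats): author_id=3 -> matches Clark
  - book 3 (The Blue Door): author_id=NULL, no match -> kept with NULL
  - book 4 (River Crossing): author_id=1 -> matches Young
  - book 5 (The Last Train): author_id=4 -> matches Taylor
  - book 6 (Midnight Sun): author_id=3 -> matches Clark
All 6 rows appear; 2 have NULL author.

SQL:
SELECT a.title, b.name AS author
FROM books a
LEFT JOIN authors b ON a.author_id = b.id

Result:
title          | author
---------------+-------
Broken Clocks  | NULL  
Paper Boats    | Clark 
The Blue Door  | NULL  
River Crossing | Young 
The Last Train | Taylor
Midnight Sun   | Clark 


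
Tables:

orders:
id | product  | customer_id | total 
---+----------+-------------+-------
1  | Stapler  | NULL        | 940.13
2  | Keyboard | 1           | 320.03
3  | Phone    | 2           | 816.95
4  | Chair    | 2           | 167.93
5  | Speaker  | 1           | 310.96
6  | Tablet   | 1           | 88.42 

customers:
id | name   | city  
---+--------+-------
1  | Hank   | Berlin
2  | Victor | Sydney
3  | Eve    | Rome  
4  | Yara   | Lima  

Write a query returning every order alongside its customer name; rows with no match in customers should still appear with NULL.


LEFT JOIN keeps every row from orders (the left table); where customer_id has no match in customers, the customer columns become NULL. Walk through each order:
  - order 1 (Stapler): customer_id=NULL, no match -> kept with NULL
  - order 2 (Keyboard): customer_id=1 -> matches Hank
  - order 3 (Phone): customer_id=2 -> matches Victor
  - order 4 (Chair): customer_id=2 -> matches Victor
  - order 5 (Speaker): customer_id=1 -> matches Hank
  - order 6 (Tablet): customer_id=1 -> matches Hank
All 6 rows appear; 1 has NULL customer.

SQL:
SELECT a.product, b.name AS customer
FROM orders a
LEFT JOIN customers b ON a.customer_id = b.id

Result:
product  | customer
---------+---------
Stapler  | NULL    
Keyboard | Hank    
Phone    | Victor  
Chair    | Victor  
Speaker  | Hank    
Tablet   | Hank    


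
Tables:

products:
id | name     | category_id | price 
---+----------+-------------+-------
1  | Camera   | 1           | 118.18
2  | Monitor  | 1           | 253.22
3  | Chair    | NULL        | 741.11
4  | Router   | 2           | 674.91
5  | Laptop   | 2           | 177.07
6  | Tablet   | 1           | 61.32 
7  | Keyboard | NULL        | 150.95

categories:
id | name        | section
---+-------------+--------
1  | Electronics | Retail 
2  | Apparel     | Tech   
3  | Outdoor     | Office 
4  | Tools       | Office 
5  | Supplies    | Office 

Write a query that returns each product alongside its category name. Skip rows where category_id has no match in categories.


INNER JOIN keeps only products rows whose category_id matches an id in categories. Walk through each product:
  - product 1 (Camera): category_id=1 -> matches Electronics
  - product 2 (Monitor): category_id=1 -> matches Electronics
  - product 3 (Chair): category_id=NULL, no match -> dropped
  - product 4 (Router): category_id=2 -> matches Apparel
  - product 5 (Laptop): category_id=2 -> matches Apparel
  - product 6 (Tablet): category_id=1 -> matches Electronics
  - product 7 (Keyboard): category_id=NULL, no match -> dropped
So 2 of 7 rows are dropped.

SQL:
SELECT a.name, b.name AS category
FROM products a
INNER JOIN categories b ON a.category_id = b.id

Result:
name    | category   
--------+------------
Camera  | Electronics
Monitor | Electronics
Router  | Apparel    
Laptop  | Apparel    
Tablet  | Electronics


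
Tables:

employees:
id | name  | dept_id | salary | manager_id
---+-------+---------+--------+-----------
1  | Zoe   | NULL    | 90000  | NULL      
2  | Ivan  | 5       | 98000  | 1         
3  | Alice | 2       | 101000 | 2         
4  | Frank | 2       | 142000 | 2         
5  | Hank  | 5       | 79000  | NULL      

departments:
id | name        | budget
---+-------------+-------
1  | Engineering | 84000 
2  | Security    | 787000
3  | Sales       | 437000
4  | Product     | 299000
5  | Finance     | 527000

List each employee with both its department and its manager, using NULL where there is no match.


Two LEFT JOINs from the same base table employees: one to departments via dept_id, one to employees itself via manager_id. Both are LEFT so every employee is preserved.
Match against departments:
  - employee 1 (Zoe): dept_id=NULL, no match -> kept with NULL
  - employee 2 (Ivan): dept_id=5 -> matches Finance
  - employee 3 (Alice): dept_id=2 -> matches Security
  - employee 4 (Frank): dept_id=2 -> matches Security
  - employee 5 (Hank): dept_id=5 -> matches Finance
Match against employees (self):
  - employee 1 (Zoe): manager_id=NULL -> NULL
  - employee 2 (Ivan): manager_id=1 -> Zoe
  - employee 3 (Alice): manager_id=2 -> Ivan
  - employee 4 (Frank): manager_id=2 -> Ivan
  - employee 5 (Hank): manager_id=NULL -> NULL

SQL:
SELECT a.name, b.name AS department, c.name AS manager
FROM employees a
LEFT JOIN departments b ON a.dept_id = b.id
LEFT JOIN employees c ON a.manager_id = c.id

Result:
name  | department | manager
------+------------+--------
Zoe   | NULL       | NULL   
Ivan  | Finance    | Zoe    
Alice | Security   | Ivan   
Frank | Security   | Ivan   
Hank  | Finance    | NULL   


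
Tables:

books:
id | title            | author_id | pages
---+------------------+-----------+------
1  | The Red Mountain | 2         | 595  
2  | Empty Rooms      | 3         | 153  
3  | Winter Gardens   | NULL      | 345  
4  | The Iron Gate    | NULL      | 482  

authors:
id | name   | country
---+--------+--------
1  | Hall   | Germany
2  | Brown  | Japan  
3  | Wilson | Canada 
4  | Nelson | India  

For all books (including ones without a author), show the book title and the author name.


LEFT JOIN keeps every row from books (the left table); where author_id has no match in authors, the author columns become NULL. Walk through each book:
  - book 1 (The Red Mountain): author_id=2 -> matches Brown
  - book 2 (Empty Rooms): author_id=3 -> matches Wilson
  - book 3 (Winter Gardens): author_id=NULL, no match -> kept with NULL
  - book 4 (The Iron Gate): author_id=NULL, no match -> kept with NULL
All 4 rows appear; 2 have NULL author.

SQL:
SELECT a.title, b.name AS author
FROM books a
LEFT JOIN authors b ON a.author_id = b.id

Result:
title            | author
-----------------+-------
The Red Mountain | Brown 
Empty Rooms      | Wilson
Winter Gardens   | NULL  
The Iron Gate    | NULL  


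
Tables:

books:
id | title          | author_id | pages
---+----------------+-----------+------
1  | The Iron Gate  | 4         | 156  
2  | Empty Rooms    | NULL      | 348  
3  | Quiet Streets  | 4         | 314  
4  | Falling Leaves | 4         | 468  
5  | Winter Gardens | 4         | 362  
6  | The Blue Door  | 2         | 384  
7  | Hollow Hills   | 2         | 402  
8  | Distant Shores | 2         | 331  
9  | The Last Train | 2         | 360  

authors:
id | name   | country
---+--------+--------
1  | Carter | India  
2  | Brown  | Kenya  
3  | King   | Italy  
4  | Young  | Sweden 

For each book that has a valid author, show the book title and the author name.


INNER JOIN keeps only books rows whose author_id matches an id in authors. Walk through each book:
  - book 1 (The Iron Gate): author_id=4 -> matches Young
  - book 2 (Empty Rooms): author_id=NULL, no match -> dropped
  - book 3 (Quiet Streets): author_id=4 -> matches Young
  - book 4 (Falling Leaves): author_id=4 -> matches Young
  - book 5 (Winter Gardens): author_id=4 -> matches Young
  - book 6 (The Blue Door): author_id=2 -> matches Brown
  - book 7 (Hollow Hills): author_id=2 -> matches Brown
  - book 8 (Distant Shores): author_id=2 -> matches Brown
  - book 9 (The Last Train): author_id=2 -> matches Brown
So 1 of 9 rows is dropped.

SQL:
SELECT a.title, b.name AS author
FROM books a
INNER JOIN authors b ON a.author_id = b.id

Result:
title          | author
---------------+-------
The Iron Gate  | Young 
Quiet Streets  | Young 
Falling Leaves | Young 
Winter Gardens | Young 
The Blue Door  | Brown 
Hollow Hills   | Brown 
Distant Shores | Brown 
The Last Train | Brown 


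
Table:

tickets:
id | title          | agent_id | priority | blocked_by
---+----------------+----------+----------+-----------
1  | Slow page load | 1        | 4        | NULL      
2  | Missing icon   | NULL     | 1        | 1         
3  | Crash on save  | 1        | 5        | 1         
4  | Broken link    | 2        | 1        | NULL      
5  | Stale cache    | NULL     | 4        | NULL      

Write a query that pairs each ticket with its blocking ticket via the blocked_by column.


This is a self-join: tickets is joined to a second copy of itself, matching each row's blocked_by to another row's id. Use LEFT JOIN so rows with blocked_by=NULL are kept.
  - ticket 1 (Slow page load): blocked_by=NULL -> NULL
  - ticket 2 (Missing icon): blocked_by=1 -> Slow page load
  - ticket 3 (Crash on save): blocked_by=1 -> Slow page load
  - ticket 4 (Broken link): blocked_by=NULL -> NULL
  - ticket 5 (Stale cache): blocked_by=NULL -> NULL

SQL:
SELECT a.title AS item, b.title AS blocked_by
FROM tickets a
LEFT JOIN tickets b ON a.blocked_by = b.id

Result:
item           | blocked_by    
---------------+---------------
Slow page load | NULL          
Missing icon   | Slow page load
Crash on save  | Slow page load
Broken link    | NULL          
Stale cache    | NULL          


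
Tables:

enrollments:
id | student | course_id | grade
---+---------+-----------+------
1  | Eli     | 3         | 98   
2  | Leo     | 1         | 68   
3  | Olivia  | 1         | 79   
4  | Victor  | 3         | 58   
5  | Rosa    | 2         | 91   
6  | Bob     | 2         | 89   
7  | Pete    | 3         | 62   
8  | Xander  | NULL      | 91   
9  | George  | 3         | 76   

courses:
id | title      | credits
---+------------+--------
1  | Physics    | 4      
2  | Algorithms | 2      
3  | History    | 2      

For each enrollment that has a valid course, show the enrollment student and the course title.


INNER JOIN keeps only enrollments rows whose course_id matches an id in courses. Walk through each enrollment:
  - enrollment 1 (Eli): course_id=3 -> matches History
  - enrollment 2 (Leo): course_id=1 -> matches Physics
  - enrollment 3 (Olivia): course_id=1 -> matches Physics
  - enrollment 4 (Victor): course_id=3 -> matches History
  - enrollment 5 (Rosa): course_id=2 -> matches Algorithms
  - enrollment 6 (Bob): course_id=2 -> matches Algorithms
  - enrollment 7 (Pete): course_id=3 -> matches History
  - enrollment 8 (Xander): course_id=NULL, no match -> dropped
  - enrollment 9 (George): course_id=3 -> matches History
So 1 of 9 rows is dropped.

SQL:
SELECT a.student, b.title AS course
FROM enrollments a
INNER JOIN courses b ON a.course_id = b.id

Result:
student | course    
--------+-----------
Eli     | History   
Leo     | Physics   
Olivia  | Physics   
Victor  | History   
Rosa    | Algorithms
Bob     | Algorithms
Pete    | History   
George  | History   


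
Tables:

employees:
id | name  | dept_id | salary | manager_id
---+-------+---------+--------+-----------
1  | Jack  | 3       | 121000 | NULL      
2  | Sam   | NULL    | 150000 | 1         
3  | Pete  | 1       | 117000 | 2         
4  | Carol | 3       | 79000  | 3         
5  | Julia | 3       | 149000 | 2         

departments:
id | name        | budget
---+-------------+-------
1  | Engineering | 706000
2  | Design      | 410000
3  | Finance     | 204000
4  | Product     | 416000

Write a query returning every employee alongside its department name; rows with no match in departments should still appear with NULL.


LEFT JOIN keeps every row from employees (the left table); where dept_id has no match in departments, the department columns become NULL. Walk through each employee:
  - employee 1 (Jack): dept_id=3 -> matches Finance
  - employee 2 (Sam): dept_id=NULL, no match -> kept with NULL
  - employee 3 (Pete): dept_id=1 -> matches Engineering
  - employee 4 (Carol): dept_id=3 -> matches Finance
  - employee 5 (Julia): dept_id=3 -> matches Finance
All 5 rows appear; 1 has NULL department.

SQL:
SELECT a.name, b.name AS department
FROM employees a
LEFT JOIN departments b ON a.dept_id = b.id

Result:
name  | department 
------+------------
Jack  | Finance    
Sam   | NULL       
Pete  | Engineering
Carol | Finance    
Julia | Finance    


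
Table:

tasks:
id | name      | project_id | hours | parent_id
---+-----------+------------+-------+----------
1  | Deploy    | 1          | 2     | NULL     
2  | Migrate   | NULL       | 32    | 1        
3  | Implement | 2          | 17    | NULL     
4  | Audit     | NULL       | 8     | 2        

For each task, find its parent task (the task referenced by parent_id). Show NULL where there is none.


This is a self-join: tasks is joined to a second copy of itself, matching each row's parent_id to another row's id. Use LEFT JOIN so rows with parent_id=NULL are kept.
  - task 1 (Deploy): parent_id=NULL -> NULL
  - task 2 (Migrate): parent_id=1 -> Deploy
  - task 3 (Implement): parent_id=NULL -> NULL
  - task 4 (Audit): parent_id=2 -> Migrate

SQL:
SELECT a.name AS item, b.name AS parent
FROM tasks a
LEFT JOIN tasks b ON a.parent_id = b.id

Result:
item      | parent 
----------+--------
Deploy    | NULL   
Migrate   | Deploy 
Implement | NULL   
Audit     | Migrate


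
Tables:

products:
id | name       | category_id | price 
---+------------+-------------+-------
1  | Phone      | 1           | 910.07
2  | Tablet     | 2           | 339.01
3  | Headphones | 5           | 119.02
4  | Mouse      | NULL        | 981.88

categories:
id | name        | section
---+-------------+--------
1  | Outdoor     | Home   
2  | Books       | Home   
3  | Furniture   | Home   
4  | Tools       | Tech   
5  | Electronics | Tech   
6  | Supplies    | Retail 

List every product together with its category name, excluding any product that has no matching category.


INNER JOIN keeps only products rows whose category_id matches an id in categories. Walk through each product:
  - product 1 (Phone): category_id=1 -> matches Outdoor
  - product 2 (Tablet): category_id=2 -> matches Books
  - product 3 (Headphones): category_id=5 -> matches Electronics
  - product 4 (Mouse): category_id=NULL, no match -> dropped
So 1 of 4 rows is dropped.

SQL:
SELECT a.name, b.name AS category
FROM products a
INNER JOIN categories b ON a.category_id = b.id

Result:
name       | category   
-----------+------------
Phone      | Outdoor    
Tablet     | Books      
Headphones | Electronics


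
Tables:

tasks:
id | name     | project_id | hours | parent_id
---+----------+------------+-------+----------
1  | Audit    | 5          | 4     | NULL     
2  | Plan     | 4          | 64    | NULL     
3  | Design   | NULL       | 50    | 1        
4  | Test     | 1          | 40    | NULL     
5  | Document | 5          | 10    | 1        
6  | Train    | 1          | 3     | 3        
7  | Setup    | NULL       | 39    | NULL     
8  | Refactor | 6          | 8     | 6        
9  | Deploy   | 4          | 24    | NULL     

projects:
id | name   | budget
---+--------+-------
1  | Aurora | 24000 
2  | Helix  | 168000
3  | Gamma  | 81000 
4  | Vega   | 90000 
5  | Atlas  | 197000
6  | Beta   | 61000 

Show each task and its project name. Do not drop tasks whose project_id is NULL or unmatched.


LEFT JOIN keeps every row from tasks (the left table); where project_id has no match in projects, the project columns become NULL. Walk through each task:
  - task 1 (Audit): project_id=5 -> matches Atlas
  - task 2 (Plan): project_id=4 -> matches Vega
  - task 3 (Design): project_id=NULL, no match -> kept with NULL
  - task 4 (Test): project_id=1 -> matches Aurora
  - task 5 (Document): project_id=5 -> matches Atlas
  - task 6 (Train): project_id=1 -> matches Aurora
  - task 7 (Setup): project_id=NULL, no match -> kept with NULL
  - task 8 (Refactor): project_id=6 -> matches Beta
  - task 9 (Deploy): project_id=4 -> matches Vega
All 9 rows appear; 2 have NULL project.

SQL:
SELECT a.name, b.name AS project
FROM tasks a
LEFT JOIN projects b ON a.project_id = b.id

Result:
name     | project
---------+--------
Audit    | Atlas  
Plan     | Vega   
Design   | NULL   
Test     | Aurora 
Document | Atlas  
Train    | Aurora 
Setup    | NULL   
Refactor | Beta   
Deploy   | Vega   


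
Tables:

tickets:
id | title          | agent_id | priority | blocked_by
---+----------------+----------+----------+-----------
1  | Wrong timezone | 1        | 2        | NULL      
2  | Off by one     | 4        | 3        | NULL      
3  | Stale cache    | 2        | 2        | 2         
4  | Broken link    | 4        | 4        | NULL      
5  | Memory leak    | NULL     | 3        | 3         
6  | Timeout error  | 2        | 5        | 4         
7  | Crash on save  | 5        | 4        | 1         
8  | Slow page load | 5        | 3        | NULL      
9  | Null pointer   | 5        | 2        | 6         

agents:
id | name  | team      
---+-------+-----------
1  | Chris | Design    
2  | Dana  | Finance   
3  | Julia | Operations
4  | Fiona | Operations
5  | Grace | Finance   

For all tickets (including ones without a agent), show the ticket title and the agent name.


LEFT JOIN keeps every row from tickets (the left table); where agent_id has no match in agents, the agent columns become NULL. Walk through each ticket:
  - ticket 1 (Wrong timezone): agent_id=1 -> matches Chris
  - ticket 2 (Off by one): agent_id=4 -> matches Fiona
  - ticket 3 (Stale cache): agent_id=2 -> matches Dana
  - ticket 4 (Broken link): agent_id=4 -> matches Fiona
  - ticket 5 (Memory leak): agent_id=NULL, no match -> kept with NULL
  - ticket 6 (Timeout error): agent_id=2 -> matches Dana
  - ticket 7 (Crash on save): agent_id=5 -> matches Grace
  - ticket 8 (Slow page load): agent_id=5 -> matches Grace
  - ticket 9 (Null pointer): agent_id=5 -> matches Grace
All 9 rows appear; 1 has NULL agent.

SQL:
SELECT a.title, b.name AS agent
FROM tickets a
LEFT JOIN agents b ON a.agent_id = b.id

Result:
title          | agent
---------------+------
Wrong timezone | Chris
Off by one     | Fiona
Stale cache    | Dana 
Broken link    | Fiona
Memory leak    | NULL 
Timeout error  | Dana 
Crash on save  | Grace
Slow page load | Grace
Null pointer   | Grace


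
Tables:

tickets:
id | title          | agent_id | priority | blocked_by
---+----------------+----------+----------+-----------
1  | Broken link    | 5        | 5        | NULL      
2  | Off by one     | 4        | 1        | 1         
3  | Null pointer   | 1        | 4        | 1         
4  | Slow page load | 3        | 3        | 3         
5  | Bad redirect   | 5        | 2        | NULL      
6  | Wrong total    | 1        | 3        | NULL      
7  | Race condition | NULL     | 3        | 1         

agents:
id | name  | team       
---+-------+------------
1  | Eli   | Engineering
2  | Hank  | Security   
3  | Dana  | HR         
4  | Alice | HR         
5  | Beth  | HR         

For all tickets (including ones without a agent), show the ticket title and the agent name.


LEFT JOIN keeps every row from tickets (the left table); where agent_id has no match in agents, the agent columns become NULL. Walk through each ticket:
  - ticket 1 (Broken link): agent_id=5 -> matches Beth
  - ticket 2 (Off by one): agent_id=4 -> matches Alice
  - ticket 3 (Null pointer): agent_id=1 -> matches Eli
  - ticket 4 (Slow page load): agent_id=3 -> matches Dana
  - ticket 5 (Bad redirect): agent_id=5 -> matches Beth
  - ticket 6 (Wrong total): agent_id=1 -> matches Eli
  - ticket 7 (Race condition): agent_id=NULL, no match -> kept with NULL
All 7 rows appear; 1 has NULL agent.

SQL:
SELECT a.title, b.name AS agent
FROM tickets a
LEFT JOIN agents b ON a.agent_id = b.id

Result:
title          | agent
---------------+------
Broken link    | Beth 
Off by one     | Alice
Null pointer   | Eli  
Slow page load | Dana 
Bad redirect   | Beth 
Wrong total    | Eli  
Race condition | NULL 


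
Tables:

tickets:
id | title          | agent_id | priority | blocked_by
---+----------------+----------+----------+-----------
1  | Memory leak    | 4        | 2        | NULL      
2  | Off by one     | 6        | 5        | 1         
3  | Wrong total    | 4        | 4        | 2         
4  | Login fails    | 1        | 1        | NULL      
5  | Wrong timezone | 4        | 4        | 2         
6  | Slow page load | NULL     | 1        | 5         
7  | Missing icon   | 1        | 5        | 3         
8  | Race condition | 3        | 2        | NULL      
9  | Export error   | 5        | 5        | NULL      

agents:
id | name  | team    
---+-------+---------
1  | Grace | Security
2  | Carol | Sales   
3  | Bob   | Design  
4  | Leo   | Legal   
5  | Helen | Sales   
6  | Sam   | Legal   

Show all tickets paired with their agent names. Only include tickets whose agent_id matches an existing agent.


INNER JOIN keeps only tickets rows whose agent_id matches an id in agents. Walk through each ticket:
  - ticket 1 (Memory leak): agent_id=4 -> matches Leo
  - ticket 2 (Off by one): agent_id=6 -> matches Sam
  - ticket 3 (Wrong total): agent_id=4 -> matches Leo
  - ticket 4 (Login fails): agent_id=1 -> matches Grace
  - ticket 5 (Wrong timezone): agent_id=4 -> matches Leo
  - ticket 6 (Slow page load): agent_id=NULL, no match -> dropped
  - ticket 7 (Missing icon): agent_id=1 -> matches Grace
  - ticket 8 (Race condition): agent_id=3 -> matches Bob
  - ticket 9 (Export error): agent_id=5 -> matches Helen
So 1 of 9 rows is dropped.

SQL:
SELECT a.title, b.name AS agent
FROM tickets a
INNER JOIN agents b ON a.agent_id = b.id

Result:
title          | agent
---------------+------
Memory leak    | Leo  
Off by one     | Sam  
Wrong total    | Leo  
Login fails    | Grace
Wrong timezone | Leo  
Missing icon   | Grace
Race condition | Bob  
Export error   | Helen


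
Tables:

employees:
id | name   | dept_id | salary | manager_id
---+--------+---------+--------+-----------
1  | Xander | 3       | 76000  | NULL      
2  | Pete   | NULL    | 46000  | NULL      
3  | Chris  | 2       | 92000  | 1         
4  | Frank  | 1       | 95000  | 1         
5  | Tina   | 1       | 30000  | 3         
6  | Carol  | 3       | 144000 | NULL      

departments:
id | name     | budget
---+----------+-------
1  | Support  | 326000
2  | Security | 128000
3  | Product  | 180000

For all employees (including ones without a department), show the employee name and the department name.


LEFT JOIN keeps every row from employees (the left table); where dept_id has no match in departments, the department columns become NULL. Walk through each employee:
  - employee 1 (Xander): dept_id=3 -> matches Product
  - employee 2 (Pete): dept_id=NULL, no match -> kept with NULL
  - employee 3 (Chris): dept_id=2 -> matches Security
  - employee 4 (Frank): dept_id=1 -> matches Support
  - employee 5 (Tina): dept_id=1 -> matches Support
  - employee 6 (Carol): dept_id=3 -> matches Product
All 6 rows appear; 1 has NULL department.

SQL:
SELECT a.name, b.name AS department
FROM employees a
LEFT JOIN departments b ON a.dept_id = b.id

Result:
name   | department
-------+-----------
Xander | Product   
Pete   | NULL      
Chris  | Security  
Frank  | Support   
Tina   | Support   
Carol  | Product   


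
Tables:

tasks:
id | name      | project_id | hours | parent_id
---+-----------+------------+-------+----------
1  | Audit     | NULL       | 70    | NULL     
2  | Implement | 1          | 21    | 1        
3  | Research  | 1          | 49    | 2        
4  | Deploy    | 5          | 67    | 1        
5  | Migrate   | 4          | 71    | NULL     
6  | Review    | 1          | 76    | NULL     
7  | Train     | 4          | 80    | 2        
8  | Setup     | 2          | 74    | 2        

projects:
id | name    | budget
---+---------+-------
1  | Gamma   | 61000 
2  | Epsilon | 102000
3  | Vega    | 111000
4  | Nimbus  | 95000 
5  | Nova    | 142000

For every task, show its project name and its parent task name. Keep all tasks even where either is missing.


Two LEFT JOINs from the same base table tasks: one to projects via project_id, one to tasks itself via parent_id. Both are LEFT so every task is preserved.
Match against projects:
  - task 1 (Audit): project_id=NULL, no match -> kept with NULL
  - task 2 (Implement): project_id=1 -> matches Gamma
  - task 3 (Research): project_id=1 -> matches Gamma
  - task 4 (Deploy): project_id=5 -> matches Nova
  - task 5 (Migrate): project_id=4 -> matches Nimbus
  - task 6 (Review): project_id=1 -> matches Gamma
  - task 7 (Train): project_id=4 -> matches Nimbus
  - task 8 (Setup): project_id=2 -> matches Epsilon
Match against tasks (self):
  - task 1 (Audit): parent_id=NULL -> NULL
  - task 2 (Implement): parent_id=1 -> Audit
  - task 3 (Research): parent_id=2 -> Implement
  - task 4 (Deploy): parent_id=1 -> Audit
  - task 5 (Migrate): parent_id=NULL -> NULL
  - task 6 (Review): parent_id=NULL -> NULL
  - task 7 (Train): parent_id=2 -> Implement
  - task 8 (Setup): parent_id=2 -> Implement

SQL:
SELECT a.name, b.name AS project, c.name AS parent
FROM tasks a
LEFT JOIN projects b ON a.project_id = b.id
LEFT JOIN tasks c ON a.parent_id = c.id

Result:
name      | project | parent   
----------+---------+----------
Audit     | NULL    | NULL     
Implement | Gamma   | Audit    
Research  | Gamma   | Implement
Deploy    | Nova    | Audit    
Migrate   | Nimbus  | NULL     
Review    | Gamma   | NULL     
Train     | Nimbus  | Implement
Setup     | Epsilon | Implement


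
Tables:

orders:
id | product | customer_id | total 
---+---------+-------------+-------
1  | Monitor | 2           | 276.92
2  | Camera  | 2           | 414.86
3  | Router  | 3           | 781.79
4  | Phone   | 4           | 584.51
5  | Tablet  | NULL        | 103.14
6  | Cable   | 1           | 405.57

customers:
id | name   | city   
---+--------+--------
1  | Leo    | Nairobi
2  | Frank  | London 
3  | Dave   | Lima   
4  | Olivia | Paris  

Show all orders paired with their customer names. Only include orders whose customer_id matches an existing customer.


INNER JOIN keeps only orders rows whose customer_id matches an id in customers. Walk through each order:
  - order 1 (Monitor): customer_id=2 -> matches Frank
  - order 2 (Camera): customer_id=2 -> matches Frank
  - order 3 (Router): customer_id=3 -> matches Dave
  - order 4 (Phone): customer_id=4 -> matches Olivia
  - order 5 (Tablet): customer_id=NULL, no match -> dropped
  - order 6 (Cable): customer_id=1 -> matches Leo
So 1 of 6 rows is dropped.

SQL:
SELECT a.product, b.name AS customer
FROM orders a
INNER JOIN customers b ON a.customer_id = b.id

Result:
product | customer
--------+---------
Monitor | Frank   
Camera  | Frank   
Router  | Dave    
Phone   | Olivia  
Cable   | Leo     


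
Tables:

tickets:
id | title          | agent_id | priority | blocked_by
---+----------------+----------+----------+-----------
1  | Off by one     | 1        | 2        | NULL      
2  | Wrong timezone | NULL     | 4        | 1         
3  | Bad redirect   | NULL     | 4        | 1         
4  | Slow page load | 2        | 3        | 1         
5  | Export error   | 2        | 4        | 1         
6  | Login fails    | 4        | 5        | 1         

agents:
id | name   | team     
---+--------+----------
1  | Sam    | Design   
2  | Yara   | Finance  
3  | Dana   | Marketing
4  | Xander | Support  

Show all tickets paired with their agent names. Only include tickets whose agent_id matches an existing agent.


INNER JOIN keeps only tickets rows whose agent_id matches an id in agents. Walk through each ticket:
  - ticket 1 (Off by one): agent_id=1 -> matches Sam
  - ticket 2 (Wrong timezone): agent_id=NULL, no match -> dropped
  - ticket 3 (Bad redirect): agent_id=NULL, no match -> dropped
  - ticket 4 (Slow page load): agent_id=2 -> matches Yara
  - ticket 5 (Export error): agent_id=2 -> matches Yara
  - ticket 6 (Login fails): agent_id=4 -> matches Xander
So 2 of 6 rows are dropped.

SQL:
SELECT a.title, b.name AS agent
FROM tickets a
INNER JOIN agents b ON a.agent_id = b.id

Result:
title          | agent 
---------------+-------
Off by one     | Sam   
Slow page load | Yara  
Export error   | Yara  
Login fails    | Xander


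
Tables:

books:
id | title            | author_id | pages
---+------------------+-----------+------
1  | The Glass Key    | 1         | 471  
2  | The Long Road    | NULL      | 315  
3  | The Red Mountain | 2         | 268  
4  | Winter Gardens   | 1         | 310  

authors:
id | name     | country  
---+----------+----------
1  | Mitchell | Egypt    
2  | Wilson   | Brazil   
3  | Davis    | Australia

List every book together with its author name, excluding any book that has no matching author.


INNER JOIN keeps only books rows whose author_id matches an id in authors. Walk through each book:
  - book 1 (The Glass Key): author_id=1 -> matches Mitchell
  - book 2 (The Long Road): author_id=NULL, no match -> dropped
  - book 3 (The Red Mountain): author_id=2 -> matches Wilson
  - book 4 (Winter Gardens): author_id=1 -> matches Mitchell
So 1 of 4 rows is dropped.

SQL:
SELECT a.title, b.name AS author
FROM books a
INNER JOIN authors b ON a.author_id = b.id

Result:
title            | author  
-----------------+---------
The Glass Key    | Mitchell
The Red Mountain | Wilson  
Winter Gardens   | Mitchell


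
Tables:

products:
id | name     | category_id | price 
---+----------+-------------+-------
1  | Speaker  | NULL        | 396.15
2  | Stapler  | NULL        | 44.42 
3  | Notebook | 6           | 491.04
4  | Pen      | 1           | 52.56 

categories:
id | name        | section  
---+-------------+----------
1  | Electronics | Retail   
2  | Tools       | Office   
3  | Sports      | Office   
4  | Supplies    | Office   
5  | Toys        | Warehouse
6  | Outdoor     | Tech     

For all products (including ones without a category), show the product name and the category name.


LEFT JOIN keeps every row from products (the left table); where category_id has no match in categories, the category columns become NULL. Walk through each product:
  - product 1 (Speaker): category_id=NULL, no match -> kept with NULL
  - product 2 (Stapler): category_id=NULL, no match -> kept with NULL
  - product 3 (Notebook): category_id=6 -> matches Outdoor
  - product 4 (Pen): category_id=1 -> matches Electronics
All 4 rows appear; 2 have NULL category.

SQL:
SELECT a.name, b.name AS category
FROM products a
LEFT JOIN categories b ON a.category_id = b.id

Result:
name     | category   
---------+------------
Speaker  | NULL       
Stapler  | NULL       
Notebook | Outdoor    
Pen      | Electronics


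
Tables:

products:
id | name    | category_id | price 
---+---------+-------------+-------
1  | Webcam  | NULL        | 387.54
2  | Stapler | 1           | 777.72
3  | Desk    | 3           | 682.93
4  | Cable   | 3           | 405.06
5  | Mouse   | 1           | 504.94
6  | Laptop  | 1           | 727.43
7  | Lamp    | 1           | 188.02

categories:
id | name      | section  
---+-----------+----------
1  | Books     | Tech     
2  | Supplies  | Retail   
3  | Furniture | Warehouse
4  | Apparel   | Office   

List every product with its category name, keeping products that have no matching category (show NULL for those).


LEFT JOIN keeps every row from products (the left table); where category_id has no match in categories, the category columns become NULL. Walk through each product:
  - product 1 (Webcam): category_id=NULL, no match -> kept with NULL
  - product 2 (Stapler): category_id=1 -> matches Books
  - product 3 (Desk): category_id=3 -> matches Furniture
  - product 4 (Cable): category_id=3 -> matches Furniture
  - product 5 (Mouse): category_id=1 -> matches Books
  - product 6 (Laptop): category_id=1 -> matches Books
  - product 7 (Lamp): category_id=1 -> matches Books
All 7 rows appear; 1 has NULL category.

SQL:
SELECT a.name, b.name AS category
FROM products a
LEFT JOIN categories b ON a.category_id = b.id

Result:
name    | category 
--------+----------
Webcam  | NULL     
Stapler | Books    
Desk    | Furniture
Cable   | Furniture
Mouse   | Books    
Laptop  | Books    
Lamp    | Books    


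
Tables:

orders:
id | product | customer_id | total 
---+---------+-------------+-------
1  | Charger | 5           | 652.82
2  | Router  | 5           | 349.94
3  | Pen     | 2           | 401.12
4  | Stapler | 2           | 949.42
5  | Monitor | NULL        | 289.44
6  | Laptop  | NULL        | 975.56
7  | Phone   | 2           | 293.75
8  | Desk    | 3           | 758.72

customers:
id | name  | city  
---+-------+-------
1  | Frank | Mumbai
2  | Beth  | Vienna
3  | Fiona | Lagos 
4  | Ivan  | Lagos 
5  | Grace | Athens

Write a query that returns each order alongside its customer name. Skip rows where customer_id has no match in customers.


INNER JOIN keeps only orders rows whose customer_id matches an id in customers. Walk through each order:
  - order 1 (Charger): customer_id=5 -> matches Grace
  - order 2 (Router): customer_id=5 -> matches Grace
  - order 3 (Pen): customer_id=2 -> matches Beth
  - order 4 (Stapler): customer_id=2 -> matches Beth
  - order 5 (Monitor): customer_id=NULL, no match -> dropped
  - order 6 (Laptop): customer_id=NULL, no match -> dropped
  - order 7 (Phone): customer_id=2 -> matches Beth
  - order 8 (Desk): customer_id=3 -> matches Fiona
So 2 of 8 rows are dropped.

SQL:
SELECT a.product, b.name AS customer
FROM orders a
INNER JOIN customers b ON a.customer_id = b.id

Result:
product | customer
--------+---------
Charger | Grace   
Router  | Grace   
Pen     | Beth    
Stapler | Beth    
Phone   | Beth    
Desk    | Fiona   


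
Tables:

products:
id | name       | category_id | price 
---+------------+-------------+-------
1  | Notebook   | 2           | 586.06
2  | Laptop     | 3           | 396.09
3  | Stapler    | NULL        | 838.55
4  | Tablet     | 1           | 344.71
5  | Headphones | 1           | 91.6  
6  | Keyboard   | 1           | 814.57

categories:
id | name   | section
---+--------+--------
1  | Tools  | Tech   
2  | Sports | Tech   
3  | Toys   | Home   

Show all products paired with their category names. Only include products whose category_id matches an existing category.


INNER JOIN keeps only products rows whose category_id matches an id in categories. Walk through each product:
  - product 1 (Notebook): category_id=2 -> matches Sports
  - product 2 (Laptop): category_id=3 -> matches Toys
  - product 3 (Stapler): category_id=NULL, no match -> dropped
  - product 4 (Tablet): category_id=1 -> matches Tools
  - product 5 (Headphones): category_id=1 -> matches Tools
  - product 6 (Keyboard): category_id=1 -> matches Tools
So 1 of 6 rows is dropped.

SQL:
SELECT a.name, b.name AS category
FROM products a
INNER JOIN categories b ON a.category_id = b.id

Result:
name       | category
-----------+---------
Notebook   | Sports  
Laptop     | Toys    
Tablet     | Tools   
Headphones | Tools   
Keyboard   | Tools   


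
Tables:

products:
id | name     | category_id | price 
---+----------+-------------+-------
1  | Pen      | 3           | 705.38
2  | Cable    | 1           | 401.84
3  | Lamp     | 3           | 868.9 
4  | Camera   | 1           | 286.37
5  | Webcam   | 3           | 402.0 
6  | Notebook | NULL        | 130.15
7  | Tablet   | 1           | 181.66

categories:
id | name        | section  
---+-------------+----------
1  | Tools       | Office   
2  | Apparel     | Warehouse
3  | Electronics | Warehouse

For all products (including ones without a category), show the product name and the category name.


LEFT JOIN keeps every row from products (the left table); where category_id has no match in categories, the category columns become NULL. Walk through each product:
  - product 1 (Pen): category_id=3 -> matches Electronics
  - product 2 (Cable): category_id=1 -> matches Tools
  - product 3 (Lamp): category_id=3 -> matches Electronics
  - product 4 (Camera): category_id=1 -> matches Tools
  - product 5 (Webcam): category_id=3 -> matches Electronics
  - product 6 (Notebook): category_id=NULL, no match -> kept with NULL
  - product 7 (Tablet): category_id=1 -> matches Tools
All 7 rows appear; 1 has NULL category.

SQL:
SELECT a.name, b.name AS category
FROM products a
LEFT JOIN categories b ON a.category_id = b.id

Result:
name     | category   
---------+------------
Pen      | Electronics
Cable    | Tools      
Lamp     | Electronics
Camera   | Tools      
Webcam   | Electronics
Notebook | NULL       
Tablet   | Tools      
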